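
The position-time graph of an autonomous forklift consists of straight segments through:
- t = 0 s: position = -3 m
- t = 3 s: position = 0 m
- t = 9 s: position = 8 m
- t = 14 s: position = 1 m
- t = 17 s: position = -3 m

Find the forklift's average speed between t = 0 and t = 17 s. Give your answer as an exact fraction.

Average speed = (total path length)/(elapsed time); on a piecewise-linear x-t graph the path length is Σ|Δx|.
0–3 s: |Δx| = |0 − -3| = 3 m
3–9 s: |Δx| = |8 − 0| = 8 m
9–14 s: |Δx| = |1 − 8| = 7 m
14–17 s: |Δx| = |-3 − 1| = 4 m
Total path = 22 m; average speed = 22/17 = 22/17 m/s.

22/17 m/s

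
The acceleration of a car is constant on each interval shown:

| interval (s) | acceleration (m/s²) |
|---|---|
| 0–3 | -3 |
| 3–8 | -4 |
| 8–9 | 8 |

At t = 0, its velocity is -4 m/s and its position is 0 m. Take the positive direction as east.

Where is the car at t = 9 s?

-169.5 m

On each constant-a segment, Δv = aΔt and Δx = v₀Δt + ½aΔt²; chain segment to segment.
0–3 s: v starts -4 m/s; Δx = -4·3 + ½·-3·3² = -25.5 m; v ends -13 m/s.
3–8 s: v starts -13 m/s; Δx = -13·5 + ½·-4·5² = -115 m; v ends -33 m/s.
8–9 s: v starts -33 m/s; Δx = -33·1 + ½·8·1² = -29 m; v ends -25 m/s.
x(9) = 0 + Σ Δx = -169.5 m.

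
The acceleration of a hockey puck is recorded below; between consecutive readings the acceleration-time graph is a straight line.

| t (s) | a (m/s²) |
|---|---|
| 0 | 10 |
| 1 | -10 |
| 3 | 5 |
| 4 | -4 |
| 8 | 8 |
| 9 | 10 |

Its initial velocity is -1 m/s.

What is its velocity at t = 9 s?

11.5 m/s

Δv equals the area under the a-t graph; then v = v₀ + Δv.
0–1 s: ½(10 + -10)(1) = 0 m/s
1–3 s: ½(-10 + 5)(2) = -5 m/s
3–4 s: ½(5 + -4)(1) = 0.5 m/s
4–8 s: ½(-4 + 8)(4) = 8 m/s
8–9 s: ½(8 + 10)(1) = 9 m/s
Δv = 12.5 m/s, so v(9) = -1 + (12.5) = 11.5 m/s.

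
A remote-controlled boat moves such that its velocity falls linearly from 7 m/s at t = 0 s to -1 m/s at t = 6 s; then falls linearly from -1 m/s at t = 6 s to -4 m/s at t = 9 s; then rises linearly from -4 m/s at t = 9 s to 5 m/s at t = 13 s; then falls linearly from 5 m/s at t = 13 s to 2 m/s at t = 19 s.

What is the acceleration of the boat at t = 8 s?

-1 m/s²

Acceleration is the slope of the v-t graph on 6–9 s: (-4 − -1)/(9 − 6) = -1 m/s².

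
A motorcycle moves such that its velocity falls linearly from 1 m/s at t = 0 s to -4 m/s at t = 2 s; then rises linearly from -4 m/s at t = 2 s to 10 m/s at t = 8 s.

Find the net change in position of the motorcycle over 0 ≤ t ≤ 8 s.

Displacement is the signed area under the v-t curve.
0–2 s: ½(1 + -4)(2) = -3 m
2–8 s: ½(-4 + 10)(6) = 18 m
Net displacement = 15 m

15 m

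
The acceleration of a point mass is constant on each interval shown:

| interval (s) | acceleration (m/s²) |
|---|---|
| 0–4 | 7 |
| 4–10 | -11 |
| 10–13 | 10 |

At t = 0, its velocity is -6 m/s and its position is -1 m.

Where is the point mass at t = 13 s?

-122 m

On each constant-a segment, Δv = aΔt and Δx = v₀Δt + ½aΔt²; chain segment to segment.
0–4 s: v starts -6 m/s; Δx = -6·4 + ½·7·4² = 32 m; v ends 22 m/s.
4–10 s: v starts 22 m/s; Δx = 22·6 + ½·-11·6² = -66 m; v ends -44 m/s.
10–13 s: v starts -44 m/s; Δx = -44·3 + ½·10·3² = -87 m; v ends -14 m/s.
x(13) = -1 + Σ Δx = -122 m.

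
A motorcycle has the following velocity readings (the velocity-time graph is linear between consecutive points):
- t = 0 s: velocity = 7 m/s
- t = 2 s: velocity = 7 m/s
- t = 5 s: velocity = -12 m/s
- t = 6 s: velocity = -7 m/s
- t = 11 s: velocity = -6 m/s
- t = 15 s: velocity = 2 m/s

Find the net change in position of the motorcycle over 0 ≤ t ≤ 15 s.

-43.5 m

Displacement is the signed area under the v-t curve.
0–2 s: 7 × 2 = 14 m
2–5 s: ½(7 + -12)(3) = -7.5 m
5–6 s: ½(-12 + -7)(1) = -9.5 m
6–11 s: ½(-7 + -6)(5) = -32.5 m
11–15 s: ½(-6 + 2)(4) = -8 m
Net displacement = -43.5 m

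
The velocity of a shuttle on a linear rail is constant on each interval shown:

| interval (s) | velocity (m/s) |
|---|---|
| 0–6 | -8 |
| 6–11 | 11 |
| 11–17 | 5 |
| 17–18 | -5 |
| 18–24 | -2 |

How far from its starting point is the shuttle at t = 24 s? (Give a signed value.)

20 m

Net displacement equals the area under the velocity-time graph (areas below the axis count negative).
0–6 s: -8 × 6 = -48 m
6–11 s: 11 × 5 = 55 m
11–17 s: 5 × 6 = 30 m
17–18 s: -5 × 1 = -5 m
18–24 s: -2 × 6 = -12 m
Net displacement = 20 m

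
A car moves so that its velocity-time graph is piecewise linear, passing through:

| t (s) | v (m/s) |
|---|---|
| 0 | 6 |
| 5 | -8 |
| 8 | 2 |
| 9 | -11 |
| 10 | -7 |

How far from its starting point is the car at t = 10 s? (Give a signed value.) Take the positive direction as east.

Displacement is the signed area under the v-t curve.
0–5 s: ½(6 + -8)(5) = -5 m
5–8 s: ½(-8 + 2)(3) = -9 m
8–9 s: ½(2 + -11)(1) = -4.5 m
9–10 s: ½(-11 + -7)(1) = -9 m
Net displacement = -27.5 m

-27.5 m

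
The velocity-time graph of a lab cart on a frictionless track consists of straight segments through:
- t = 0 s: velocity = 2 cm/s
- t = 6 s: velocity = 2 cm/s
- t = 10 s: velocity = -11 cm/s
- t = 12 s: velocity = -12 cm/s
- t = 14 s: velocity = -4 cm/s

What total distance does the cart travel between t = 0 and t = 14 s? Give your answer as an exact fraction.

Total distance travelled is ∫|v| dt — sum the magnitudes of each area piece.
0–6 s: |2| × 6 = 12 cm
6–10 s: v = 0 at t = 86/13 s; triangle areas 8/13 + 242/13 = 250/13 cm
10–12 s: |½(-11 + -12)(2)| = 23 cm
12–14 s: |½(-12 + -4)(2)| = 16 cm
Total distance = 913/13 cm

913/13 cm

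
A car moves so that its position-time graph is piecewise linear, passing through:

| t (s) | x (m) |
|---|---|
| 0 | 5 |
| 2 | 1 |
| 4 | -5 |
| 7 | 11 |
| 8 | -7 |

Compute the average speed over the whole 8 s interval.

Average speed = (total path length)/(elapsed time); on a piecewise-linear x-t graph the path length is Σ|Δx|.
0–2 s: |Δx| = |1 − 5| = 4 m
2–4 s: |Δx| = |-5 − 1| = 6 m
4–7 s: |Δx| = |11 − -5| = 16 m
7–8 s: |Δx| = |-7 − 11| = 18 m
Total path = 44 m; average speed = 44/8 = 5.5 m/s.

5.5 m/s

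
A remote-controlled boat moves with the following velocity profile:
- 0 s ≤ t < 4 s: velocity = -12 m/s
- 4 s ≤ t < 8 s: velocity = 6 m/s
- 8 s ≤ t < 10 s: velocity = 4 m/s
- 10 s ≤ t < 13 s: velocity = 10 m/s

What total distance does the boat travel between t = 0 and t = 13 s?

110 m

Total distance travelled is ∫|v| dt — sum the magnitudes of each area piece.
0–4 s: |-12| × 4 = 48 m
4–8 s: |6| × 4 = 24 m
8–10 s: |4| × 2 = 8 m
10–13 s: |10| × 3 = 30 m
Total distance = 110 m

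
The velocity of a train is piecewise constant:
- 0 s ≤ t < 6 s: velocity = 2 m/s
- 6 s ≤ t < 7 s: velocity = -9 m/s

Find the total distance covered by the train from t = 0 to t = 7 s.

21 m

Distance (not displacement) is the total path length: add the absolute areas under v-t.
0–6 s: |2| × 6 = 12 m
6–7 s: |-9| × 1 = 9 m
Total distance = 21 m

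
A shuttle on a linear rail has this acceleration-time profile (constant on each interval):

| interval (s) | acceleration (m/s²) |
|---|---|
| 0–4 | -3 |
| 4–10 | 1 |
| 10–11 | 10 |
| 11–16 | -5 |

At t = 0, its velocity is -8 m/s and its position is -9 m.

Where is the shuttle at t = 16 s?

On each constant-a segment, Δv = aΔt and Δx = v₀Δt + ½aΔt²; chain segment to segment.
0–4 s: v starts -8 m/s; Δx = -8·4 + ½·-3·4² = -56 m; v ends -20 m/s.
4–10 s: v starts -20 m/s; Δx = -20·6 + ½·1·6² = -102 m; v ends -14 m/s.
10–11 s: v starts -14 m/s; Δx = -14·1 + ½·10·1² = -9 m; v ends -4 m/s.
11–16 s: v starts -4 m/s; Δx = -4·5 + ½·-5·5² = -82.5 m; v ends -29 m/s.
x(16) = -9 + Σ Δx = -258.5 m.

-258.5 m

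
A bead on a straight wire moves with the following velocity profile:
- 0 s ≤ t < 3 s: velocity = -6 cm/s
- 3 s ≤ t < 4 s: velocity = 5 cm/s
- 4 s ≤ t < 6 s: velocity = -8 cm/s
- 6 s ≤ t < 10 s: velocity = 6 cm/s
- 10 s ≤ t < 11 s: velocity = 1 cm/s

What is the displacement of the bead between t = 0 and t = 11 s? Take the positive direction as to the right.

-4 cm

Displacement is the signed area under the v-t curve.
0–3 s: -6 × 3 = -18 cm
3–4 s: 5 × 1 = 5 cm
4–6 s: -8 × 2 = -16 cm
6–10 s: 6 × 4 = 24 cm
10–11 s: 1 × 1 = 1 cm
Net displacement = -4 cm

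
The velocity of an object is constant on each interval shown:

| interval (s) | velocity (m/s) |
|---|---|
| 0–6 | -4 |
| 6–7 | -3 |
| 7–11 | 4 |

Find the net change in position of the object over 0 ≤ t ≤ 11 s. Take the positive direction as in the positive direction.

-11 m

Net displacement equals the area under the velocity-time graph (areas below the axis count negative).
0–6 s: -4 × 6 = -24 m
6–7 s: -3 × 1 = -3 m
7–11 s: 4 × 4 = 16 m
Net displacement = -11 m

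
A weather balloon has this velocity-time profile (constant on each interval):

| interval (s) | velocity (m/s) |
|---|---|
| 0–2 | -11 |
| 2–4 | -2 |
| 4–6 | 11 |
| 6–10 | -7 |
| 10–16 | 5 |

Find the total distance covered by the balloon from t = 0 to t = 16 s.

Total distance travelled is ∫|v| dt — sum the magnitudes of each area piece.
0–2 s: |-11| × 2 = 22 m
2–4 s: |-2| × 2 = 4 m
4–6 s: |11| × 2 = 22 m
6–10 s: |-7| × 4 = 28 m
10–16 s: |5| × 6 = 30 m
Total distance = 106 m

106 m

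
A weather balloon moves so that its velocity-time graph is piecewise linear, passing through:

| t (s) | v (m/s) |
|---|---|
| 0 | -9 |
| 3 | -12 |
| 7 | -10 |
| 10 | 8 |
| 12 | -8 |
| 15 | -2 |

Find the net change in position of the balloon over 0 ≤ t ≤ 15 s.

Displacement is the signed area under the v-t curve.
0–3 s: ½(-9 + -12)(3) = -31.5 m
3–7 s: ½(-12 + -10)(4) = -44 m
7–10 s: ½(-10 + 8)(3) = -3 m
10–12 s: ½(8 + -8)(2) = 0 m
12–15 s: ½(-8 + -2)(3) = -15 m
Net displacement = -93.5 m

-93.5 m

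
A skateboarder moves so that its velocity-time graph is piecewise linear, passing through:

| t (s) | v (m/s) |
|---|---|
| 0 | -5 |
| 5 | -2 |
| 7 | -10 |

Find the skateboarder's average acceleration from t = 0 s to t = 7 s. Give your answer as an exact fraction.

-5/7 m/s²

Average acceleration = Δv/Δt = (-10 − -5)/(7 − 0) = -5/7 m/s².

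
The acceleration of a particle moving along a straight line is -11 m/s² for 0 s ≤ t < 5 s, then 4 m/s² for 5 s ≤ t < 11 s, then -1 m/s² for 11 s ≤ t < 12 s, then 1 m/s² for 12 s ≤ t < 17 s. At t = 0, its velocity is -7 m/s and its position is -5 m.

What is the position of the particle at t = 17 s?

-698.5 m

On each constant-a segment, Δv = aΔt and Δx = v₀Δt + ½aΔt²; chain segment to segment.
0–5 s: v starts -7 m/s; Δx = -7·5 + ½·-11·5² = -172.5 m; v ends -62 m/s.
5–11 s: v starts -62 m/s; Δx = -62·6 + ½·4·6² = -300 m; v ends -38 m/s.
11–12 s: v starts -38 m/s; Δx = -38·1 + ½·-1·1² = -38.5 m; v ends -39 m/s.
12–17 s: v starts -39 m/s; Δx = -39·5 + ½·1·5² = -182.5 m; v ends -34 m/s.
x(17) = -5 + Σ Δx = -698.5 m.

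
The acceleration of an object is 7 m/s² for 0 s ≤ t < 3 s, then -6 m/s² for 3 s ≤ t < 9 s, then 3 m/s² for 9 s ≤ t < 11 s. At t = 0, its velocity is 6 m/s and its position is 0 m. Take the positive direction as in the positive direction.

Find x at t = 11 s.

On each constant-a segment, Δv = aΔt and Δx = v₀Δt + ½aΔt²; chain segment to segment.
0–3 s: v starts 6 m/s; Δx = 6·3 + ½·7·3² = 49.5 m; v ends 27 m/s.
3–9 s: v starts 27 m/s; Δx = 27·6 + ½·-6·6² = 54 m; v ends -9 m/s.
9–11 s: v starts -9 m/s; Δx = -9·2 + ½·3·2² = -12 m; v ends -3 m/s.
x(11) = 0 + Σ Δx = 91.5 m.

91.5 m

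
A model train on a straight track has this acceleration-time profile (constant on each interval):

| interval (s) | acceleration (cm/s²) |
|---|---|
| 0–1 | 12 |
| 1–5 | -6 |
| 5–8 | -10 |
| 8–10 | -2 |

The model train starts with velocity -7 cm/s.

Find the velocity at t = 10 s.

-53 cm/s

Δv equals the area under the a-t graph; then v = v₀ + Δv.
0–1 s: 12 × 1 = 12 cm/s
1–5 s: -6 × 4 = -24 cm/s
5–8 s: -10 × 3 = -30 cm/s
8–10 s: -2 × 2 = -4 cm/s
Δv = -46 cm/s, so v(10) = -7 + (-46) = -53 cm/s.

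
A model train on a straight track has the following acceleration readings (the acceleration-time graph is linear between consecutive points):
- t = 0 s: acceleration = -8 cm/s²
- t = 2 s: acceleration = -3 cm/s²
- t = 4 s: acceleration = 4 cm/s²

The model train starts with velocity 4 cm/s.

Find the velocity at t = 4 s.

-6 cm/s

Δv equals the area under the a-t graph; then v = v₀ + Δv.
0–2 s: ½(-8 + -3)(2) = -11 cm/s
2–4 s: ½(-3 + 4)(2) = 1 cm/s
Δv = -10 cm/s, so v(4) = 4 + (-10) = -6 cm/s.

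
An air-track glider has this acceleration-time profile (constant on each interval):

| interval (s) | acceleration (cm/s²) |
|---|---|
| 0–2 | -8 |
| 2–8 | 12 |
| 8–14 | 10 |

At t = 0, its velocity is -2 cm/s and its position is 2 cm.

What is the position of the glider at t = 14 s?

On each constant-a segment, Δv = aΔt and Δx = v₀Δt + ½aΔt²; chain segment to segment.
0–2 s: v starts -2 cm/s; Δx = -2·2 + ½·-8·2² = -20 cm; v ends -18 cm/s.
2–8 s: v starts -18 cm/s; Δx = -18·6 + ½·12·6² = 108 cm; v ends 54 cm/s.
8–14 s: v starts 54 cm/s; Δx = 54·6 + ½·10·6² = 504 cm; v ends 114 cm/s.
x(14) = 2 + Σ Δx = 594 cm.

594 cm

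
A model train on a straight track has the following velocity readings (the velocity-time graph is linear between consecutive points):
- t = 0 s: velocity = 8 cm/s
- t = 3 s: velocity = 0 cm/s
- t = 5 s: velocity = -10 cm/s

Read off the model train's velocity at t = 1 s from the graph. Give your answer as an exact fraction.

On 0–3 s the graph is linear from 8 to 0 cm/s: v(1) = 8 + (0 − 8)·(1 − 0)/(3 − 0) = 16/3 cm/s.

16/3 cm/s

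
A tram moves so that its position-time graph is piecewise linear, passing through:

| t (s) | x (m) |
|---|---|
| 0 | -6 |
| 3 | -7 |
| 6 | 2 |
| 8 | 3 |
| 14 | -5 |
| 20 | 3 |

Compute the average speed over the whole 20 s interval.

Average speed = (total path length)/(elapsed time); on a piecewise-linear x-t graph the path length is Σ|Δx|.
0–3 s: |Δx| = |-7 − -6| = 1 m
3–6 s: |Δx| = |2 − -7| = 9 m
6–8 s: |Δx| = |3 − 2| = 1 m
8–14 s: |Δx| = |-5 − 3| = 8 m
14–20 s: |Δx| = |3 − -5| = 8 m
Total path = 27 m; average speed = 27/20 = 1.35 m/s.

1.35 m/s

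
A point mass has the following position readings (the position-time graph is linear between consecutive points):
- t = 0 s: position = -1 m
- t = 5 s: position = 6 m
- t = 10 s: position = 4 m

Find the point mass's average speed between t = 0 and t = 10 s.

Average speed = (total path length)/(elapsed time); on a piecewise-linear x-t graph the path length is Σ|Δx|.
0–5 s: |Δx| = |6 − -1| = 7 m
5–10 s: |Δx| = |4 − 6| = 2 m
Total path = 9 m; average speed = 9/10 = 0.9 m/s.

0.9 m/s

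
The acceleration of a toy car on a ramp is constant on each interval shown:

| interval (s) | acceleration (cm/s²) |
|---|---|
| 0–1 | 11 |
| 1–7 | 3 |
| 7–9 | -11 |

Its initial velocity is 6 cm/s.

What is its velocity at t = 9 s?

13 cm/s

Δv equals the area under the a-t graph; then v = v₀ + Δv.
0–1 s: 11 × 1 = 11 cm/s
1–7 s: 3 × 6 = 18 cm/s
7–9 s: -11 × 2 = -22 cm/s
Δv = 7 cm/s, so v(9) = 6 + (7) = 13 cm/s.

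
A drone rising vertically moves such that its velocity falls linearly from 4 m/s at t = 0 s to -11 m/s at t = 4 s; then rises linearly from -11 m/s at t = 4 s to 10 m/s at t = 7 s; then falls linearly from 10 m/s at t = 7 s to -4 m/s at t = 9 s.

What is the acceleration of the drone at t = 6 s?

7 m/s²

Acceleration is the slope of the v-t graph on 4–7 s: (10 − -11)/(7 − 4) = 7 m/s².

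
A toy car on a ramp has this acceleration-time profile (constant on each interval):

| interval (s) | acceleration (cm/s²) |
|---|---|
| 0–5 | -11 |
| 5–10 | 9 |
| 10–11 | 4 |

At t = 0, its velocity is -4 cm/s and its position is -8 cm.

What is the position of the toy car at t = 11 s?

-360 cm

On each constant-a segment, Δv = aΔt and Δx = v₀Δt + ½aΔt²; chain segment to segment.
0–5 s: v starts -4 cm/s; Δx = -4·5 + ½·-11·5² = -157.5 cm; v ends -59 cm/s.
5–10 s: v starts -59 cm/s; Δx = -59·5 + ½·9·5² = -182.5 cm; v ends -14 cm/s.
10–11 s: v starts -14 cm/s; Δx = -14·1 + ½·4·1² = -12 cm; v ends -10 cm/s.
x(11) = -8 + Σ Δx = -360 cm.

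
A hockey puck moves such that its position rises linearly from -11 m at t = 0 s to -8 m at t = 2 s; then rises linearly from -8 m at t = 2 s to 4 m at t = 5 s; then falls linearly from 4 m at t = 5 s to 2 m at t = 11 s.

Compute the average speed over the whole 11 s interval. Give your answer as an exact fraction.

Average speed = (total path length)/(elapsed time); on a piecewise-linear x-t graph the path length is Σ|Δx|.
0–2 s: |Δx| = |-8 − -11| = 3 m
2–5 s: |Δx| = |4 − -8| = 12 m
5–11 s: |Δx| = |2 − 4| = 2 m
Total path = 17 m; average speed = 17/11 = 17/11 m/s.

17/11 m/s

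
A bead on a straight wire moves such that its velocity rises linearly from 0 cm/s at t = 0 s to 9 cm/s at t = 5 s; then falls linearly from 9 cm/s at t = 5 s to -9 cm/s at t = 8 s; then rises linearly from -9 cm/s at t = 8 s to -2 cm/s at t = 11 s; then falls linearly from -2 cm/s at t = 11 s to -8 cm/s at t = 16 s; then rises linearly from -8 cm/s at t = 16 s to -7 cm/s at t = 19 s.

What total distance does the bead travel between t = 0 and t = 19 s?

Total distance travelled is ∫|v| dt — sum the magnitudes of each area piece.
0–5 s: |½(0 + 9)(5)| = 22.5 cm
5–8 s: v = 0 at t = 6.5 s; triangle areas 6.75 + 6.75 = 13.5 cm
8–11 s: |½(-9 + -2)(3)| = 16.5 cm
11–16 s: |½(-2 + -8)(5)| = 25 cm
16–19 s: |½(-8 + -7)(3)| = 22.5 cm
Total distance = 100 cm

100 cm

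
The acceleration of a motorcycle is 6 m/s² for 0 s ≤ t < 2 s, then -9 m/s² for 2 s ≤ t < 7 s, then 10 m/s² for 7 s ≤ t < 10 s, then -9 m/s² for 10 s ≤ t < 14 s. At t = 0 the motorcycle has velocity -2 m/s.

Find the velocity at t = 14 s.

Δv equals the area under the a-t graph; then v = v₀ + Δv.
0–2 s: 6 × 2 = 12 m/s
2–7 s: -9 × 5 = -45 m/s
7–10 s: 10 × 3 = 30 m/s
10–14 s: -9 × 4 = -36 m/s
Δv = -39 m/s, so v(14) = -2 + (-39) = -41 m/s.

-41 m/s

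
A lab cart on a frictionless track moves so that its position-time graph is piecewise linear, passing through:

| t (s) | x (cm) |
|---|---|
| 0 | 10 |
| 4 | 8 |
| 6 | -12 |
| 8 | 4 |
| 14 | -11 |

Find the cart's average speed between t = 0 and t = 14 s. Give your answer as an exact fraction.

53/14 cm/s

Average speed = (total path length)/(elapsed time); on a piecewise-linear x-t graph the path length is Σ|Δx|.
0–4 s: |Δx| = |8 − 10| = 2 cm
4–6 s: |Δx| = |-12 − 8| = 20 cm
6–8 s: |Δx| = |4 − -12| = 16 cm
8–14 s: |Δx| = |-11 − 4| = 15 cm
Total path = 53 cm; average speed = 53/14 = 53/14 cm/s.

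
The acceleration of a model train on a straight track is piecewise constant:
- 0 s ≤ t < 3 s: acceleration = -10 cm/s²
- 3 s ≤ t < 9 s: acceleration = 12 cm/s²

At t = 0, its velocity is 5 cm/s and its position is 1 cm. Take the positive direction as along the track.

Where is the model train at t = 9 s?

37 cm

On each constant-a segment, Δv = aΔt and Δx = v₀Δt + ½aΔt²; chain segment to segment.
0–3 s: v starts 5 cm/s; Δx = 5·3 + ½·-10·3² = -30 cm; v ends -25 cm/s.
3–9 s: v starts -25 cm/s; Δx = -25·6 + ½·12·6² = 66 cm; v ends 47 cm/s.
x(9) = 1 + Σ Δx = 37 cm.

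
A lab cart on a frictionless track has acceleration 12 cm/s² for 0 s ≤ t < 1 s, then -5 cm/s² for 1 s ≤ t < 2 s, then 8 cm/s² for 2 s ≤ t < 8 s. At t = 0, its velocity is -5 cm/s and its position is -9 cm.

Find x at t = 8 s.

On each constant-a segment, Δv = aΔt and Δx = v₀Δt + ½aΔt²; chain segment to segment.
0–1 s: v starts -5 cm/s; Δx = -5·1 + ½·12·1² = 1 cm; v ends 7 cm/s.
1–2 s: v starts 7 cm/s; Δx = 7·1 + ½·-5·1² = 4.5 cm; v ends 2 cm/s.
2–8 s: v starts 2 cm/s; Δx = 2·6 + ½·8·6² = 156 cm; v ends 50 cm/s.
x(8) = -9 + Σ Δx = 152.5 cm.

152.5 cm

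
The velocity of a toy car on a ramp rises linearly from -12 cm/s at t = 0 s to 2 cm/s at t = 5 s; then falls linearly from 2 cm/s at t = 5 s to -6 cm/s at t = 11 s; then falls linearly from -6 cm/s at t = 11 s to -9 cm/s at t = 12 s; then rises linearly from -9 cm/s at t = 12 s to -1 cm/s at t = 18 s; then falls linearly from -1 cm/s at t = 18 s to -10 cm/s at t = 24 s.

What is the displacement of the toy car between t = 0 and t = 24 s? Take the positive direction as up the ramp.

Displacement is the signed area under the v-t curve.
0–5 s: ½(-12 + 2)(5) = -25 cm
5–11 s: ½(2 + -6)(6) = -12 cm
11–12 s: ½(-6 + -9)(1) = -7.5 cm
12–18 s: ½(-9 + -1)(6) = -30 cm
18–24 s: ½(-1 + -10)(6) = -33 cm
Net displacement = -107.5 cm

-107.5 cm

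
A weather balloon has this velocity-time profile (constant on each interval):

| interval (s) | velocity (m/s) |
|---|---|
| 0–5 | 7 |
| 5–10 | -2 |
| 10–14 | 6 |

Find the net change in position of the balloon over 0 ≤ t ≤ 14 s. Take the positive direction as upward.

49 m

Displacement is the signed area under the v-t curve.
0–5 s: 7 × 5 = 35 m
5–10 s: -2 × 5 = -10 m
10–14 s: 6 × 4 = 24 m
Net displacement = 49 m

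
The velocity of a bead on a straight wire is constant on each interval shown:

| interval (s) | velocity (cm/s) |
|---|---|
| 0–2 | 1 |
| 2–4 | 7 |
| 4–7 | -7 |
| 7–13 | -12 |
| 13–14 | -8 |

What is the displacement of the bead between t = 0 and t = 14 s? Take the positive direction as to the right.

-85 cm

Net displacement equals the area under the velocity-time graph (areas below the axis count negative).
0–2 s: 1 × 2 = 2 cm
2–4 s: 7 × 2 = 14 cm
4–7 s: -7 × 3 = -21 cm
7–13 s: -12 × 6 = -72 cm
13–14 s: -8 × 1 = -8 cm
Net displacement = -85 cm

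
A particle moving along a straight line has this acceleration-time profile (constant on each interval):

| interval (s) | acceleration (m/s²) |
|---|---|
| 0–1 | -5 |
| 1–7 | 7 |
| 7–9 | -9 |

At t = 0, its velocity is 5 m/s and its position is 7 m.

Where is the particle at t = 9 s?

On each constant-a segment, Δv = aΔt and Δx = v₀Δt + ½aΔt²; chain segment to segment.
0–1 s: v starts 5 m/s; Δx = 5·1 + ½·-5·1² = 2.5 m; v ends 0 m/s.
1–7 s: v starts 0 m/s; Δx = 0·6 + ½·7·6² = 126 m; v ends 42 m/s.
7–9 s: v starts 42 m/s; Δx = 42·2 + ½·-9·2² = 66 m; v ends 24 m/s.
x(9) = 7 + Σ Δx = 201.5 m.

201.5 m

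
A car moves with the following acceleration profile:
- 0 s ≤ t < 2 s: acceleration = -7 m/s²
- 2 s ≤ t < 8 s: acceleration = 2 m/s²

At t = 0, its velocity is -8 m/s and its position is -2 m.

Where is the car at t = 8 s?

-128 m

On each constant-a segment, Δv = aΔt and Δx = v₀Δt + ½aΔt²; chain segment to segment.
0–2 s: v starts -8 m/s; Δx = -8·2 + ½·-7·2² = -30 m; v ends -22 m/s.
2–8 s: v starts -22 m/s; Δx = -22·6 + ½·2·6² = -96 m; v ends -10 m/s.
x(8) = -2 + Σ Δx = -128 m.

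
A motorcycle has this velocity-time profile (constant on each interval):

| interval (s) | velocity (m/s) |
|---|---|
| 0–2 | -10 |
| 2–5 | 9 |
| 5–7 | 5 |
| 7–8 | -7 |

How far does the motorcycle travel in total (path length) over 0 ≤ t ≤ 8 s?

64 m

Total distance travelled is ∫|v| dt — sum the magnitudes of each area piece.
0–2 s: |-10| × 2 = 20 m
2–5 s: |9| × 3 = 27 m
5–7 s: |5| × 2 = 10 m
7–8 s: |-7| × 1 = 7 m
Total distance = 64 m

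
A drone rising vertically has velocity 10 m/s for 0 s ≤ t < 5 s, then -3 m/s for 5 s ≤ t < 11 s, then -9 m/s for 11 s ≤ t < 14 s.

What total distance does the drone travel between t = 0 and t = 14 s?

Distance (not displacement) is the total path length: add the absolute areas under v-t.
0–5 s: |10| × 5 = 50 m
5–11 s: |-3| × 6 = 18 m
11–14 s: |-9| × 3 = 27 m
Total distance = 95 m

95 m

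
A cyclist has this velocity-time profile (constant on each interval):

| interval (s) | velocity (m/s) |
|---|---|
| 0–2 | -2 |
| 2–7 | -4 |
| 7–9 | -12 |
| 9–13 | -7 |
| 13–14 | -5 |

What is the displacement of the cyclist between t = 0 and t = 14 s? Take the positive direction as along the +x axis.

Net displacement equals the area under the velocity-time graph (areas below the axis count negative).
0–2 s: -2 × 2 = -4 m
2–7 s: -4 × 5 = -20 m
7–9 s: -12 × 2 = -24 m
9–13 s: -7 × 4 = -28 m
13–14 s: -5 × 1 = -5 m
Net displacement = -81 m

-81 m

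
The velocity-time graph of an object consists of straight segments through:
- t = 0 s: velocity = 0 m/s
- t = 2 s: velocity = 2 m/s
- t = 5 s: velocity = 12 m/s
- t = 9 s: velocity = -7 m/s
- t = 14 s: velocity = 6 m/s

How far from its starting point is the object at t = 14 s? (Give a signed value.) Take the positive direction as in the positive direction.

30.5 m

Displacement is the signed area under the v-t curve.
0–2 s: ½(0 + 2)(2) = 2 m
2–5 s: ½(2 + 12)(3) = 21 m
5–9 s: ½(12 + -7)(4) = 10 m
9–14 s: ½(-7 + 6)(5) = -2.5 m
Net displacement = 30.5 m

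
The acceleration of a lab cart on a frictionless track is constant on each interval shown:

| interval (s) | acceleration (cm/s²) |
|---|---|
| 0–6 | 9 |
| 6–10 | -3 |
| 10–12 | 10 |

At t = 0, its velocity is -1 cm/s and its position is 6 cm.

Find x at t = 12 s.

452 cm

On each constant-a segment, Δv = aΔt and Δx = v₀Δt + ½aΔt²; chain segment to segment.
0–6 s: v starts -1 cm/s; Δx = -1·6 + ½·9·6² = 156 cm; v ends 53 cm/s.
6–10 s: v starts 53 cm/s; Δx = 53·4 + ½·-3·4² = 188 cm; v ends 41 cm/s.
10–12 s: v starts 41 cm/s; Δx = 41·2 + ½·10·2² = 102 cm; v ends 61 cm/s.
x(12) = 6 + Σ Δx = 452 cm.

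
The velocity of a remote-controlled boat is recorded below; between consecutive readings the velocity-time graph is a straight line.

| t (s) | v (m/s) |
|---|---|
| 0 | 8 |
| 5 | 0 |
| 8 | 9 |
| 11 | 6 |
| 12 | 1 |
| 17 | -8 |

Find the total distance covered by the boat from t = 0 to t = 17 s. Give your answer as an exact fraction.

698/9 m

Distance (not displacement) is the total path length: add the absolute areas under v-t.
0–5 s: |½(8 + 0)(5)| = 20 m
5–8 s: |½(0 + 9)(3)| = 13.5 m
8–11 s: |½(9 + 6)(3)| = 22.5 m
11–12 s: |½(6 + 1)(1)| = 3.5 m
12–17 s: v = 0 at t = 113/9 s; triangle areas 5/18 + 160/9 = 325/18 m
Total distance = 698/9 m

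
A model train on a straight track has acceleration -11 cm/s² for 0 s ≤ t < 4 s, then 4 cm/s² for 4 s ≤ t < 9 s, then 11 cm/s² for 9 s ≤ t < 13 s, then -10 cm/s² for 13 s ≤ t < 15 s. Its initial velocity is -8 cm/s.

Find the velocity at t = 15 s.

Δv equals the area under the a-t graph; then v = v₀ + Δv.
0–4 s: -11 × 4 = -44 cm/s
4–9 s: 4 × 5 = 20 cm/s
9–13 s: 11 × 4 = 44 cm/s
13–15 s: -10 × 2 = -20 cm/s
Δv = 0 cm/s, so v(15) = -8 + (0) = -8 cm/s.

-8 cm/s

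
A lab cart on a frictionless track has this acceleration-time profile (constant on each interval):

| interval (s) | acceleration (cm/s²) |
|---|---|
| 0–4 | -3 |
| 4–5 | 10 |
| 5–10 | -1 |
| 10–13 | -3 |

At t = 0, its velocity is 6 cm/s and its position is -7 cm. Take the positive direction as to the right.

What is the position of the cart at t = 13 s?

On each constant-a segment, Δv = aΔt and Δx = v₀Δt + ½aΔt²; chain segment to segment.
0–4 s: v starts 6 cm/s; Δx = 6·4 + ½·-3·4² = 0 cm; v ends -6 cm/s.
4–5 s: v starts -6 cm/s; Δx = -6·1 + ½·10·1² = -1 cm; v ends 4 cm/s.
5–10 s: v starts 4 cm/s; Δx = 4·5 + ½·-1·5² = 7.5 cm; v ends -1 cm/s.
10–13 s: v starts -1 cm/s; Δx = -1·3 + ½·-3·3² = -16.5 cm; v ends -10 cm/s.
x(13) = -7 + Σ Δx = -17 cm.

-17 cm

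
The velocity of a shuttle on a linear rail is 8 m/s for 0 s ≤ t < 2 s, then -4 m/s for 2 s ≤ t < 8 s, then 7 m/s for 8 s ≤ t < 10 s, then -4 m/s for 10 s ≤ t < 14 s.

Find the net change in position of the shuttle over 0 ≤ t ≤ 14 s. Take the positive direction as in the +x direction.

Net displacement equals the area under the velocity-time graph (areas below the axis count negative).
0–2 s: 8 × 2 = 16 m
2–8 s: -4 × 6 = -24 m
8–10 s: 7 × 2 = 14 m
10–14 s: -4 × 4 = -16 m
Net displacement = -10 m

-10 m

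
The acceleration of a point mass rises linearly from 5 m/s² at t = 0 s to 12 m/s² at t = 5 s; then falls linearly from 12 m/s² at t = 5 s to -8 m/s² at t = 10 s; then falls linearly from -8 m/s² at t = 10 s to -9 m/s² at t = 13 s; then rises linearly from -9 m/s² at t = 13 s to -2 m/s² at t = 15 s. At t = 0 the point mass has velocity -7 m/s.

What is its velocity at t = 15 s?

9 m/s

Δv equals the area under the a-t graph; then v = v₀ + Δv.
0–5 s: ½(5 + 12)(5) = 42.5 m/s
5–10 s: ½(12 + -8)(5) = 10 m/s
10–13 s: ½(-8 + -9)(3) = -25.5 m/s
13–15 s: ½(-9 + -2)(2) = -11 m/s
Δv = 16 m/s, so v(15) = -7 + (16) = 9 m/s.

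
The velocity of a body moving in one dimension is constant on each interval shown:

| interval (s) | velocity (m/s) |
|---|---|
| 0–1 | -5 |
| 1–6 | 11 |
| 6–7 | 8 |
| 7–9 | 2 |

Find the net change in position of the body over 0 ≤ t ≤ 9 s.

62 m

Net displacement equals the area under the velocity-time graph (areas below the axis count negative).
0–1 s: -5 × 1 = -5 m
1–6 s: 11 × 5 = 55 m
6–7 s: 8 × 1 = 8 m
7–9 s: 2 × 2 = 4 m
Net displacement = 62 m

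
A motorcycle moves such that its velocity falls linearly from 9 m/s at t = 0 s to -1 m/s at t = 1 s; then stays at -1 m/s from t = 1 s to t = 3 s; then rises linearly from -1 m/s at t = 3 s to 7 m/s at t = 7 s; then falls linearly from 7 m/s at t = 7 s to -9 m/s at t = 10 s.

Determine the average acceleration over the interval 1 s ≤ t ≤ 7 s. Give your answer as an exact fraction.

Average acceleration = Δv/Δt = (7 − -1)/(7 − 1) = 4/3 m/s².

4/3 m/s²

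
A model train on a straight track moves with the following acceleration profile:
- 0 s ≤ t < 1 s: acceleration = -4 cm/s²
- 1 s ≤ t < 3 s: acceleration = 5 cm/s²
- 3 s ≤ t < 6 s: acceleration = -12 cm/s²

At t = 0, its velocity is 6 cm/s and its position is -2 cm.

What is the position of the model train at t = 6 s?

On each constant-a segment, Δv = aΔt and Δx = v₀Δt + ½aΔt²; chain segment to segment.
0–1 s: v starts 6 cm/s; Δx = 6·1 + ½·-4·1² = 4 cm; v ends 2 cm/s.
1–3 s: v starts 2 cm/s; Δx = 2·2 + ½·5·2² = 14 cm; v ends 12 cm/s.
3–6 s: v starts 12 cm/s; Δx = 12·3 + ½·-12·3² = -18 cm; v ends -24 cm/s.
x(6) = -2 + Σ Δx = -2 cm.

-2 cm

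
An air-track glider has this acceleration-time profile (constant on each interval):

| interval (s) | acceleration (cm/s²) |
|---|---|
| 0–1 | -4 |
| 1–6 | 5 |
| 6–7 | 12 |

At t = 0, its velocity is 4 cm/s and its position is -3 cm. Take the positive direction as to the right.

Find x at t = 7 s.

On each constant-a segment, Δv = aΔt and Δx = v₀Δt + ½aΔt²; chain segment to segment.
0–1 s: v starts 4 cm/s; Δx = 4·1 + ½·-4·1² = 2 cm; v ends 0 cm/s.
1–6 s: v starts 0 cm/s; Δx = 0·5 + ½·5·5² = 62.5 cm; v ends 25 cm/s.
6–7 s: v starts 25 cm/s; Δx = 25·1 + ½·12·1² = 31 cm; v ends 37 cm/s.
x(7) = -3 + Σ Δx = 92.5 cm.

92.5 cm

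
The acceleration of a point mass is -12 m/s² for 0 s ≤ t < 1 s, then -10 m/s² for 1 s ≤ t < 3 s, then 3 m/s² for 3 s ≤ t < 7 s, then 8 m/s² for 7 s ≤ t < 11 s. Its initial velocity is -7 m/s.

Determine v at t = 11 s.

5 m/s

Δv equals the area under the a-t graph; then v = v₀ + Δv.
0–1 s: -12 × 1 = -12 m/s
1–3 s: -10 × 2 = -20 m/s
3–7 s: 3 × 4 = 12 m/s
7–11 s: 8 × 4 = 32 m/s
Δv = 12 m/s, so v(11) = -7 + (12) = 5 m/s.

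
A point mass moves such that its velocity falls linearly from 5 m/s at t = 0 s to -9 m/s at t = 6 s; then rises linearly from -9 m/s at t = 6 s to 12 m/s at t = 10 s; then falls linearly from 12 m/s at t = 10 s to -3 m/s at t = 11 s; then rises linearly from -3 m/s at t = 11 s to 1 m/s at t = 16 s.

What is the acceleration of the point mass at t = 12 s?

0.8 m/s²

Acceleration is the slope of the v-t graph on 11–16 s: (1 − -3)/(16 − 11) = 0.8 m/s².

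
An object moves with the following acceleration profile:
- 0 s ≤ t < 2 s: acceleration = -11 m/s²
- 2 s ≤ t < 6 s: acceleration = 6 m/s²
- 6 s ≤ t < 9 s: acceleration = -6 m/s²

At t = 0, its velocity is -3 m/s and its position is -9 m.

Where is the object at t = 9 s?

On each constant-a segment, Δv = aΔt and Δx = v₀Δt + ½aΔt²; chain segment to segment.
0–2 s: v starts -3 m/s; Δx = -3·2 + ½·-11·2² = -28 m; v ends -25 m/s.
2–6 s: v starts -25 m/s; Δx = -25·4 + ½·6·4² = -52 m; v ends -1 m/s.
6–9 s: v starts -1 m/s; Δx = -1·3 + ½·-6·3² = -30 m; v ends -19 m/s.
x(9) = -9 + Σ Δx = -119 m.

-119 m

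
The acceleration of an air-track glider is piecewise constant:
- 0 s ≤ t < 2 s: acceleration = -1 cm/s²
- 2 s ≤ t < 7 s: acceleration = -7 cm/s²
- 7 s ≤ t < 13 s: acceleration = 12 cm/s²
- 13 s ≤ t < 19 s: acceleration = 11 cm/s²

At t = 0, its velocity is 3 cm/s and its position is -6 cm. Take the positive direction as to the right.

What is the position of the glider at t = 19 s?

On each constant-a segment, Δv = aΔt and Δx = v₀Δt + ½aΔt²; chain segment to segment.
0–2 s: v starts 3 cm/s; Δx = 3·2 + ½·-1·2² = 4 cm; v ends 1 cm/s.
2–7 s: v starts 1 cm/s; Δx = 1·5 + ½·-7·5² = -82.5 cm; v ends -34 cm/s.
7–13 s: v starts -34 cm/s; Δx = -34·6 + ½·12·6² = 12 cm; v ends 38 cm/s.
13–19 s: v starts 38 cm/s; Δx = 38·6 + ½·11·6² = 426 cm; v ends 104 cm/s.
x(19) = -6 + Σ Δx = 353.5 cm.

353.5 cm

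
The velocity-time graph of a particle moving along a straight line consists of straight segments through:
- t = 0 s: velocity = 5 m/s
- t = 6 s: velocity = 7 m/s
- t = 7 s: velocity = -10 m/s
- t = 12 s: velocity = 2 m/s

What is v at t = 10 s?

-2.8 m/s

On 7–12 s the graph is linear from -10 to 2 m/s: v(10) = -10 + (2 − -10)·(10 − 7)/(12 − 7) = -2.8 m/s.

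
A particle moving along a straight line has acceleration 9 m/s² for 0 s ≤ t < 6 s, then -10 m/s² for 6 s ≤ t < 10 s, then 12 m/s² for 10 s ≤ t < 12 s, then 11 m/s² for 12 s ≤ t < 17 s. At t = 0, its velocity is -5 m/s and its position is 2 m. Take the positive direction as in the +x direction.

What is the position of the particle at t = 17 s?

594.5 m

On each constant-a segment, Δv = aΔt and Δx = v₀Δt + ½aΔt²; chain segment to segment.
0–6 s: v starts -5 m/s; Δx = -5·6 + ½·9·6² = 132 m; v ends 49 m/s.
6–10 s: v starts 49 m/s; Δx = 49·4 + ½·-10·4² = 116 m; v ends 9 m/s.
10–12 s: v starts 9 m/s; Δx = 9·2 + ½·12·2² = 42 m; v ends 33 m/s.
12–17 s: v starts 33 m/s; Δx = 33·5 + ½·11·5² = 302.5 m; v ends 88 m/s.
x(17) = 2 + Σ Δx = 594.5 m.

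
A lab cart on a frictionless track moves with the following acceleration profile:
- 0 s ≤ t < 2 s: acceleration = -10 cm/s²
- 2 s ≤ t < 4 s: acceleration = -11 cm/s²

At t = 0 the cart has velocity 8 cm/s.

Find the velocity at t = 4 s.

Δv equals the area under the a-t graph; then v = v₀ + Δv.
0–2 s: -10 × 2 = -20 cm/s
2–4 s: -11 × 2 = -22 cm/s
Δv = -42 cm/s, so v(4) = 8 + (-42) = -34 cm/s.

-34 cm/s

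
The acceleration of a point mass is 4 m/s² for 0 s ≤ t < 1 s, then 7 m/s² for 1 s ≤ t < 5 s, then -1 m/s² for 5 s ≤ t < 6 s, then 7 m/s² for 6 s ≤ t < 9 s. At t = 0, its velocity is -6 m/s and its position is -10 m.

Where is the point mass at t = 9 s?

166 m

On each constant-a segment, Δv = aΔt and Δx = v₀Δt + ½aΔt²; chain segment to segment.
0–1 s: v starts -6 m/s; Δx = -6·1 + ½·4·1² = -4 m; v ends -2 m/s.
1–5 s: v starts -2 m/s; Δx = -2·4 + ½·7·4² = 48 m; v ends 26 m/s.
5–6 s: v starts 26 m/s; Δx = 26·1 + ½·-1·1² = 25.5 m; v ends 25 m/s.
6–9 s: v starts 25 m/s; Δx = 25·3 + ½·7·3² = 106.5 m; v ends 46 m/s.
x(9) = -10 + Σ Δx = 166 m.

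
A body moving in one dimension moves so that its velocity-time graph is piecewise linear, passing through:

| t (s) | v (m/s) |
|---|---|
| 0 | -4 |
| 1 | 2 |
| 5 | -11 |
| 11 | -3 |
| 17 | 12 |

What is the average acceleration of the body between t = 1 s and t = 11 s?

Average acceleration = Δv/Δt = (-3 − 2)/(11 − 1) = -0.5 m/s².

-0.5 m/s²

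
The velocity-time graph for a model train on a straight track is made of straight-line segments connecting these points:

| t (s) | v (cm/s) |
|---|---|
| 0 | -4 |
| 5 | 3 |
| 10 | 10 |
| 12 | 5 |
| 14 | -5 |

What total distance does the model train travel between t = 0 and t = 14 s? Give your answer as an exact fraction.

430/7 cm

Total distance travelled is ∫|v| dt — sum the magnitudes of each area piece.
0–5 s: v = 0 at t = 20/7 s; triangle areas 40/7 + 45/14 = 125/14 cm
5–10 s: |½(3 + 10)(5)| = 32.5 cm
10–12 s: |½(10 + 5)(2)| = 15 cm
12–14 s: v = 0 at t = 13 s; triangle areas 2.5 + 2.5 = 5 cm
Total distance = 430/7 cm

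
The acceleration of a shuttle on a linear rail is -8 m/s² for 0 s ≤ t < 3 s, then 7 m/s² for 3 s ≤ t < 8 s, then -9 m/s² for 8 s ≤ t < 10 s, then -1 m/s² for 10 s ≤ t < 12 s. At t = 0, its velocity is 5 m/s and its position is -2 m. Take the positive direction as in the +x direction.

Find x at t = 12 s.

-22.5 m

On each constant-a segment, Δv = aΔt and Δx = v₀Δt + ½aΔt²; chain segment to segment.
0–3 s: v starts 5 m/s; Δx = 5·3 + ½·-8·3² = -21 m; v ends -19 m/s.
3–8 s: v starts -19 m/s; Δx = -19·5 + ½·7·5² = -7.5 m; v ends 16 m/s.
8–10 s: v starts 16 m/s; Δx = 16·2 + ½·-9·2² = 14 m; v ends -2 m/s.
10–12 s: v starts -2 m/s; Δx = -2·2 + ½·-1·2² = -6 m; v ends -4 m/s.
x(12) = -2 + Σ Δx = -22.5 m.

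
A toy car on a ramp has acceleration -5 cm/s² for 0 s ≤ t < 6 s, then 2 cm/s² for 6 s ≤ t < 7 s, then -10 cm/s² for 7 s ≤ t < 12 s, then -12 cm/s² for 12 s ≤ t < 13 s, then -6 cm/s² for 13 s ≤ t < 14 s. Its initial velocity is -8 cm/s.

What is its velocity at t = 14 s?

Δv equals the area under the a-t graph; then v = v₀ + Δv.
0–6 s: -5 × 6 = -30 cm/s
6–7 s: 2 × 1 = 2 cm/s
7–12 s: -10 × 5 = -50 cm/s
12–13 s: -12 × 1 = -12 cm/s
13–14 s: -6 × 1 = -6 cm/s
Δv = -96 cm/s, so v(14) = -8 + (-96) = -104 cm/s.

-104 cm/s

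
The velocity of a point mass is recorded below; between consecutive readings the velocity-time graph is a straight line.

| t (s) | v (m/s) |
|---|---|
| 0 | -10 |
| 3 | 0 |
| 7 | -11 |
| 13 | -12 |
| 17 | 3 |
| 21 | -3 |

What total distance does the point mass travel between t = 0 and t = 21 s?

132.4 m

Total distance travelled is ∫|v| dt — sum the magnitudes of each area piece.
0–3 s: |½(-10 + 0)(3)| = 15 m
3–7 s: |½(0 + -11)(4)| = 22 m
7–13 s: |½(-11 + -12)(6)| = 69 m
13–17 s: v = 0 at t = 16.2 s; triangle areas 19.2 + 1.2 = 20.4 m
17–21 s: v = 0 at t = 19 s; triangle areas 3 + 3 = 6 m
Total distance = 132.4 m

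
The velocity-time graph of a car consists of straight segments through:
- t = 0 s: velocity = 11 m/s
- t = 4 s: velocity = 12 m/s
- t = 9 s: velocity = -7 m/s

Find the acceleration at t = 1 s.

Acceleration is the slope of the v-t graph on 0–4 s: (12 − 11)/(4 − 0) = 0.25 m/s².

0.25 m/s²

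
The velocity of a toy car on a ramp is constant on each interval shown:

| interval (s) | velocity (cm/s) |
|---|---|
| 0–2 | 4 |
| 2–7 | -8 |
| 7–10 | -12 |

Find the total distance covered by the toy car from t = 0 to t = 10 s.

Distance (not displacement) is the total path length: add the absolute areas under v-t.
0–2 s: |4| × 2 = 8 cm
2–7 s: |-8| × 5 = 40 cm
7–10 s: |-12| × 3 = 36 cm
Total distance = 84 cm

84 cm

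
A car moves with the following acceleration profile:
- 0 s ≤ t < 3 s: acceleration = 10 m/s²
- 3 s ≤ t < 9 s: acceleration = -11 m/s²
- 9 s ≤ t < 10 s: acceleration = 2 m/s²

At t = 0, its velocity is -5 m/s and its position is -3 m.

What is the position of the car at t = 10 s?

-61 m

On each constant-a segment, Δv = aΔt and Δx = v₀Δt + ½aΔt²; chain segment to segment.
0–3 s: v starts -5 m/s; Δx = -5·3 + ½·10·3² = 30 m; v ends 25 m/s.
3–9 s: v starts 25 m/s; Δx = 25·6 + ½·-11·6² = -48 m; v ends -41 m/s.
9–10 s: v starts -41 m/s; Δx = -41·1 + ½·2·1² = -40 m; v ends -39 m/s.
x(10) = -3 + Σ Δx = -61 m.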